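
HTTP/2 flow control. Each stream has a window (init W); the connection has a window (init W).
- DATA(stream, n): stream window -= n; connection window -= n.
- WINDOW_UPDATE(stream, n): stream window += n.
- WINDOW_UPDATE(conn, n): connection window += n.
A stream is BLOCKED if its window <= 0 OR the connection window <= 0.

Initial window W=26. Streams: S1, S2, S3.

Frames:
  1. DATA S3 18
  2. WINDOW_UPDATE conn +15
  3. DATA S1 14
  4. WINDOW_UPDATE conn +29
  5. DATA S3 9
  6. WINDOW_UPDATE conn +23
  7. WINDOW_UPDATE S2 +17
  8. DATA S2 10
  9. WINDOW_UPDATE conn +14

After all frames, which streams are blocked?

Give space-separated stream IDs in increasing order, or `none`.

Op 1: conn=8 S1=26 S2=26 S3=8 blocked=[]
Op 2: conn=23 S1=26 S2=26 S3=8 blocked=[]
Op 3: conn=9 S1=12 S2=26 S3=8 blocked=[]
Op 4: conn=38 S1=12 S2=26 S3=8 blocked=[]
Op 5: conn=29 S1=12 S2=26 S3=-1 blocked=[3]
Op 6: conn=52 S1=12 S2=26 S3=-1 blocked=[3]
Op 7: conn=52 S1=12 S2=43 S3=-1 blocked=[3]
Op 8: conn=42 S1=12 S2=33 S3=-1 blocked=[3]
Op 9: conn=56 S1=12 S2=33 S3=-1 blocked=[3]

Answer: S3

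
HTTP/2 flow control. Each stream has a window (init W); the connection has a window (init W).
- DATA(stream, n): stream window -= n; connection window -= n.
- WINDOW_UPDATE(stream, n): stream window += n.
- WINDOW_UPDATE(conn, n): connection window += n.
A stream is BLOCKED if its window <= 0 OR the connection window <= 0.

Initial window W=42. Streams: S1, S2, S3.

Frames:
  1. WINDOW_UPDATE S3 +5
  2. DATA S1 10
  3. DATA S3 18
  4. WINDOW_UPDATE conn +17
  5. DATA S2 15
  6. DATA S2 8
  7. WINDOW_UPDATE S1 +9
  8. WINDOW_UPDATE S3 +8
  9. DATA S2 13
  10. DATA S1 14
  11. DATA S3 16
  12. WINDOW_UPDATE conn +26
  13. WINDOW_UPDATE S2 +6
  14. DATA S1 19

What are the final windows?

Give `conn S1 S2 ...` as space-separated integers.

Answer: -28 8 12 21

Derivation:
Op 1: conn=42 S1=42 S2=42 S3=47 blocked=[]
Op 2: conn=32 S1=32 S2=42 S3=47 blocked=[]
Op 3: conn=14 S1=32 S2=42 S3=29 blocked=[]
Op 4: conn=31 S1=32 S2=42 S3=29 blocked=[]
Op 5: conn=16 S1=32 S2=27 S3=29 blocked=[]
Op 6: conn=8 S1=32 S2=19 S3=29 blocked=[]
Op 7: conn=8 S1=41 S2=19 S3=29 blocked=[]
Op 8: conn=8 S1=41 S2=19 S3=37 blocked=[]
Op 9: conn=-5 S1=41 S2=6 S3=37 blocked=[1, 2, 3]
Op 10: conn=-19 S1=27 S2=6 S3=37 blocked=[1, 2, 3]
Op 11: conn=-35 S1=27 S2=6 S3=21 blocked=[1, 2, 3]
Op 12: conn=-9 S1=27 S2=6 S3=21 blocked=[1, 2, 3]
Op 13: conn=-9 S1=27 S2=12 S3=21 blocked=[1, 2, 3]
Op 14: conn=-28 S1=8 S2=12 S3=21 blocked=[1, 2, 3]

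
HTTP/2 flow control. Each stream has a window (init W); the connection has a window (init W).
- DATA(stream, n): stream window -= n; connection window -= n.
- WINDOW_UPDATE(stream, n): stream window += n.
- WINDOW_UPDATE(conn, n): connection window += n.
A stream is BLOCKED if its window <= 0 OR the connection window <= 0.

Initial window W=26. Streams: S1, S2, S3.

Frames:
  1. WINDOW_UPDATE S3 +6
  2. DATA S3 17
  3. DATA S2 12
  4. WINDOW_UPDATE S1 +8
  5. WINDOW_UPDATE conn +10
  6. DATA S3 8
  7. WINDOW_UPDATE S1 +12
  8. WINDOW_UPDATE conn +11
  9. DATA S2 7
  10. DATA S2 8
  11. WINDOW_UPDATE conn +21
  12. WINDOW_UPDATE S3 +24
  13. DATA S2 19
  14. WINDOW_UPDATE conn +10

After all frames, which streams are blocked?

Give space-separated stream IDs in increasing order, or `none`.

Op 1: conn=26 S1=26 S2=26 S3=32 blocked=[]
Op 2: conn=9 S1=26 S2=26 S3=15 blocked=[]
Op 3: conn=-3 S1=26 S2=14 S3=15 blocked=[1, 2, 3]
Op 4: conn=-3 S1=34 S2=14 S3=15 blocked=[1, 2, 3]
Op 5: conn=7 S1=34 S2=14 S3=15 blocked=[]
Op 6: conn=-1 S1=34 S2=14 S3=7 blocked=[1, 2, 3]
Op 7: conn=-1 S1=46 S2=14 S3=7 blocked=[1, 2, 3]
Op 8: conn=10 S1=46 S2=14 S3=7 blocked=[]
Op 9: conn=3 S1=46 S2=7 S3=7 blocked=[]
Op 10: conn=-5 S1=46 S2=-1 S3=7 blocked=[1, 2, 3]
Op 11: conn=16 S1=46 S2=-1 S3=7 blocked=[2]
Op 12: conn=16 S1=46 S2=-1 S3=31 blocked=[2]
Op 13: conn=-3 S1=46 S2=-20 S3=31 blocked=[1, 2, 3]
Op 14: conn=7 S1=46 S2=-20 S3=31 blocked=[2]

Answer: S2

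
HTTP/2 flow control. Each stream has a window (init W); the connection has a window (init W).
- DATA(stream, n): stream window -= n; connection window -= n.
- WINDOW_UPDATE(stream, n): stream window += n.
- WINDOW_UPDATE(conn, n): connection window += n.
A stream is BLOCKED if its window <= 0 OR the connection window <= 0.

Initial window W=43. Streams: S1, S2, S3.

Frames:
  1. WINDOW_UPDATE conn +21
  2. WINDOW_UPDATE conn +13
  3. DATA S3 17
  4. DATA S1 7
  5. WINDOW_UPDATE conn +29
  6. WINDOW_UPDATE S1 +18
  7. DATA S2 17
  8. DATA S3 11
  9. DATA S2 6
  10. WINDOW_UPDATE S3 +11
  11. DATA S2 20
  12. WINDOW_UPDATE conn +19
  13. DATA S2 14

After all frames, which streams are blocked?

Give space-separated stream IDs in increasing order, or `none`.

Answer: S2

Derivation:
Op 1: conn=64 S1=43 S2=43 S3=43 blocked=[]
Op 2: conn=77 S1=43 S2=43 S3=43 blocked=[]
Op 3: conn=60 S1=43 S2=43 S3=26 blocked=[]
Op 4: conn=53 S1=36 S2=43 S3=26 blocked=[]
Op 5: conn=82 S1=36 S2=43 S3=26 blocked=[]
Op 6: conn=82 S1=54 S2=43 S3=26 blocked=[]
Op 7: conn=65 S1=54 S2=26 S3=26 blocked=[]
Op 8: conn=54 S1=54 S2=26 S3=15 blocked=[]
Op 9: conn=48 S1=54 S2=20 S3=15 blocked=[]
Op 10: conn=48 S1=54 S2=20 S3=26 blocked=[]
Op 11: conn=28 S1=54 S2=0 S3=26 blocked=[2]
Op 12: conn=47 S1=54 S2=0 S3=26 blocked=[2]
Op 13: conn=33 S1=54 S2=-14 S3=26 blocked=[2]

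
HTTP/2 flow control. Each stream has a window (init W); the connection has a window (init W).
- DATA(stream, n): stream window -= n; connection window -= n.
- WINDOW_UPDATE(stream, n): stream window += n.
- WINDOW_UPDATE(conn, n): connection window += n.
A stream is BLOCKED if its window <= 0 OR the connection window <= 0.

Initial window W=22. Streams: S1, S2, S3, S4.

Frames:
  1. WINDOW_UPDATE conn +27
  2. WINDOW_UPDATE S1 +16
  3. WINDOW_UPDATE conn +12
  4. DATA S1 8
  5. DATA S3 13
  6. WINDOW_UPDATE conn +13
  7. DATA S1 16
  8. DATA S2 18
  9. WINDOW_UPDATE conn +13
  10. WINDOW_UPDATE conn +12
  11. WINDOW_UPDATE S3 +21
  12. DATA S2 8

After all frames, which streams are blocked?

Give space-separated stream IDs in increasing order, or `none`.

Op 1: conn=49 S1=22 S2=22 S3=22 S4=22 blocked=[]
Op 2: conn=49 S1=38 S2=22 S3=22 S4=22 blocked=[]
Op 3: conn=61 S1=38 S2=22 S3=22 S4=22 blocked=[]
Op 4: conn=53 S1=30 S2=22 S3=22 S4=22 blocked=[]
Op 5: conn=40 S1=30 S2=22 S3=9 S4=22 blocked=[]
Op 6: conn=53 S1=30 S2=22 S3=9 S4=22 blocked=[]
Op 7: conn=37 S1=14 S2=22 S3=9 S4=22 blocked=[]
Op 8: conn=19 S1=14 S2=4 S3=9 S4=22 blocked=[]
Op 9: conn=32 S1=14 S2=4 S3=9 S4=22 blocked=[]
Op 10: conn=44 S1=14 S2=4 S3=9 S4=22 blocked=[]
Op 11: conn=44 S1=14 S2=4 S3=30 S4=22 blocked=[]
Op 12: conn=36 S1=14 S2=-4 S3=30 S4=22 blocked=[2]

Answer: S2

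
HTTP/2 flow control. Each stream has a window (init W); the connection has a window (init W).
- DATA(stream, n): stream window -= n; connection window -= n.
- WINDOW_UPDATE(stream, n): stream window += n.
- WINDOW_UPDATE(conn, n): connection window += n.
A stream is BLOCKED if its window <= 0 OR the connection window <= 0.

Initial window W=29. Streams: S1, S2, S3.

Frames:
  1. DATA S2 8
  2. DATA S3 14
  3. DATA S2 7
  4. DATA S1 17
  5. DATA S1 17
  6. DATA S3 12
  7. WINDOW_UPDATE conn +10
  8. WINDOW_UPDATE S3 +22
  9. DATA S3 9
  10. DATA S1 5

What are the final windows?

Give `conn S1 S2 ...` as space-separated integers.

Op 1: conn=21 S1=29 S2=21 S3=29 blocked=[]
Op 2: conn=7 S1=29 S2=21 S3=15 blocked=[]
Op 3: conn=0 S1=29 S2=14 S3=15 blocked=[1, 2, 3]
Op 4: conn=-17 S1=12 S2=14 S3=15 blocked=[1, 2, 3]
Op 5: conn=-34 S1=-5 S2=14 S3=15 blocked=[1, 2, 3]
Op 6: conn=-46 S1=-5 S2=14 S3=3 blocked=[1, 2, 3]
Op 7: conn=-36 S1=-5 S2=14 S3=3 blocked=[1, 2, 3]
Op 8: conn=-36 S1=-5 S2=14 S3=25 blocked=[1, 2, 3]
Op 9: conn=-45 S1=-5 S2=14 S3=16 blocked=[1, 2, 3]
Op 10: conn=-50 S1=-10 S2=14 S3=16 blocked=[1, 2, 3]

Answer: -50 -10 14 16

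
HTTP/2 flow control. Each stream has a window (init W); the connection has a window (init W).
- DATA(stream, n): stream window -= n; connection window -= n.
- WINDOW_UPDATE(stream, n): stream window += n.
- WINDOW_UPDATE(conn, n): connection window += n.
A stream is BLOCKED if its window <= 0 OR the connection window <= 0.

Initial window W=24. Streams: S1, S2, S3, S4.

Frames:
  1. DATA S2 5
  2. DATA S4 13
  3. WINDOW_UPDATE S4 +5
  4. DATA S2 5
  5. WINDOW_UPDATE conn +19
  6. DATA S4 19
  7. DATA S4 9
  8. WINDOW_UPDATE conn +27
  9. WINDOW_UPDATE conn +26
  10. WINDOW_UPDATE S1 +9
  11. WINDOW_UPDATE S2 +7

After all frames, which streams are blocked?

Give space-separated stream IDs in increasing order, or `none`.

Answer: S4

Derivation:
Op 1: conn=19 S1=24 S2=19 S3=24 S4=24 blocked=[]
Op 2: conn=6 S1=24 S2=19 S3=24 S4=11 blocked=[]
Op 3: conn=6 S1=24 S2=19 S3=24 S4=16 blocked=[]
Op 4: conn=1 S1=24 S2=14 S3=24 S4=16 blocked=[]
Op 5: conn=20 S1=24 S2=14 S3=24 S4=16 blocked=[]
Op 6: conn=1 S1=24 S2=14 S3=24 S4=-3 blocked=[4]
Op 7: conn=-8 S1=24 S2=14 S3=24 S4=-12 blocked=[1, 2, 3, 4]
Op 8: conn=19 S1=24 S2=14 S3=24 S4=-12 blocked=[4]
Op 9: conn=45 S1=24 S2=14 S3=24 S4=-12 blocked=[4]
Op 10: conn=45 S1=33 S2=14 S3=24 S4=-12 blocked=[4]
Op 11: conn=45 S1=33 S2=21 S3=24 S4=-12 blocked=[4]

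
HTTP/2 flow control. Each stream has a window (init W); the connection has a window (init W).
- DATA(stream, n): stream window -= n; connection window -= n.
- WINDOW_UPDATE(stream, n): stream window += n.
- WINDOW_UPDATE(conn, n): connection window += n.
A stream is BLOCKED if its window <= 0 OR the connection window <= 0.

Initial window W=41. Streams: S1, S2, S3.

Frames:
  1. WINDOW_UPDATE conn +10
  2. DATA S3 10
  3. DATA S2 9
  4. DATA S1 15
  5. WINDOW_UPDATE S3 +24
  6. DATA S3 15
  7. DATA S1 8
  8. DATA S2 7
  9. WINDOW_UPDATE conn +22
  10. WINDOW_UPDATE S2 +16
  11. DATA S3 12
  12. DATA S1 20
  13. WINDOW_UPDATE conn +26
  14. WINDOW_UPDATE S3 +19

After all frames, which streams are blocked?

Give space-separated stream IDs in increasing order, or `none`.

Answer: S1

Derivation:
Op 1: conn=51 S1=41 S2=41 S3=41 blocked=[]
Op 2: conn=41 S1=41 S2=41 S3=31 blocked=[]
Op 3: conn=32 S1=41 S2=32 S3=31 blocked=[]
Op 4: conn=17 S1=26 S2=32 S3=31 blocked=[]
Op 5: conn=17 S1=26 S2=32 S3=55 blocked=[]
Op 6: conn=2 S1=26 S2=32 S3=40 blocked=[]
Op 7: conn=-6 S1=18 S2=32 S3=40 blocked=[1, 2, 3]
Op 8: conn=-13 S1=18 S2=25 S3=40 blocked=[1, 2, 3]
Op 9: conn=9 S1=18 S2=25 S3=40 blocked=[]
Op 10: conn=9 S1=18 S2=41 S3=40 blocked=[]
Op 11: conn=-3 S1=18 S2=41 S3=28 blocked=[1, 2, 3]
Op 12: conn=-23 S1=-2 S2=41 S3=28 blocked=[1, 2, 3]
Op 13: conn=3 S1=-2 S2=41 S3=28 blocked=[1]
Op 14: conn=3 S1=-2 S2=41 S3=47 blocked=[1]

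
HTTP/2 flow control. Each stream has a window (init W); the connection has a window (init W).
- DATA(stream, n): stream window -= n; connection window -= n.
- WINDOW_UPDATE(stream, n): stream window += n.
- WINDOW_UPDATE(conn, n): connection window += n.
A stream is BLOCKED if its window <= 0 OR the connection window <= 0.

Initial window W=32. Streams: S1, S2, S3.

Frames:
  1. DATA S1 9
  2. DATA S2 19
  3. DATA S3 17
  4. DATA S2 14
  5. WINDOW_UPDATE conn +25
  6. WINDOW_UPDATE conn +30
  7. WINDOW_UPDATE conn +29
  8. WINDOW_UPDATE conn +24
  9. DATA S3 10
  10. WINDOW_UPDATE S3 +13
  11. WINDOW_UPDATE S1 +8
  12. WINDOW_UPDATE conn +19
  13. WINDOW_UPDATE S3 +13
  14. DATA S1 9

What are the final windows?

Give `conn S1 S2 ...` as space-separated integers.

Answer: 81 22 -1 31

Derivation:
Op 1: conn=23 S1=23 S2=32 S3=32 blocked=[]
Op 2: conn=4 S1=23 S2=13 S3=32 blocked=[]
Op 3: conn=-13 S1=23 S2=13 S3=15 blocked=[1, 2, 3]
Op 4: conn=-27 S1=23 S2=-1 S3=15 blocked=[1, 2, 3]
Op 5: conn=-2 S1=23 S2=-1 S3=15 blocked=[1, 2, 3]
Op 6: conn=28 S1=23 S2=-1 S3=15 blocked=[2]
Op 7: conn=57 S1=23 S2=-1 S3=15 blocked=[2]
Op 8: conn=81 S1=23 S2=-1 S3=15 blocked=[2]
Op 9: conn=71 S1=23 S2=-1 S3=5 blocked=[2]
Op 10: conn=71 S1=23 S2=-1 S3=18 blocked=[2]
Op 11: conn=71 S1=31 S2=-1 S3=18 blocked=[2]
Op 12: conn=90 S1=31 S2=-1 S3=18 blocked=[2]
Op 13: conn=90 S1=31 S2=-1 S3=31 blocked=[2]
Op 14: conn=81 S1=22 S2=-1 S3=31 blocked=[2]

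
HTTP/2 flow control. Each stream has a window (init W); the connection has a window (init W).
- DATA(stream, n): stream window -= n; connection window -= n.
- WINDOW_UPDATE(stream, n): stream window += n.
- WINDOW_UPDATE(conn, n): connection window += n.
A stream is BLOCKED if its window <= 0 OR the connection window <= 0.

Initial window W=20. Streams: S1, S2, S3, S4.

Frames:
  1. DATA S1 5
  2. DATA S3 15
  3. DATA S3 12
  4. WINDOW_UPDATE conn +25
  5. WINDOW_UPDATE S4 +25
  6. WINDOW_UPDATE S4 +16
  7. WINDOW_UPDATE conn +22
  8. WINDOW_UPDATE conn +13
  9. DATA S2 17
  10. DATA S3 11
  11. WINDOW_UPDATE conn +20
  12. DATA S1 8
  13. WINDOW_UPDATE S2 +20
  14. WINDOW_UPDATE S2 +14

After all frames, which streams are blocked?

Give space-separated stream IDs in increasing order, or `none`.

Op 1: conn=15 S1=15 S2=20 S3=20 S4=20 blocked=[]
Op 2: conn=0 S1=15 S2=20 S3=5 S4=20 blocked=[1, 2, 3, 4]
Op 3: conn=-12 S1=15 S2=20 S3=-7 S4=20 blocked=[1, 2, 3, 4]
Op 4: conn=13 S1=15 S2=20 S3=-7 S4=20 blocked=[3]
Op 5: conn=13 S1=15 S2=20 S3=-7 S4=45 blocked=[3]
Op 6: conn=13 S1=15 S2=20 S3=-7 S4=61 blocked=[3]
Op 7: conn=35 S1=15 S2=20 S3=-7 S4=61 blocked=[3]
Op 8: conn=48 S1=15 S2=20 S3=-7 S4=61 blocked=[3]
Op 9: conn=31 S1=15 S2=3 S3=-7 S4=61 blocked=[3]
Op 10: conn=20 S1=15 S2=3 S3=-18 S4=61 blocked=[3]
Op 11: conn=40 S1=15 S2=3 S3=-18 S4=61 blocked=[3]
Op 12: conn=32 S1=7 S2=3 S3=-18 S4=61 blocked=[3]
Op 13: conn=32 S1=7 S2=23 S3=-18 S4=61 blocked=[3]
Op 14: conn=32 S1=7 S2=37 S3=-18 S4=61 blocked=[3]

Answer: S3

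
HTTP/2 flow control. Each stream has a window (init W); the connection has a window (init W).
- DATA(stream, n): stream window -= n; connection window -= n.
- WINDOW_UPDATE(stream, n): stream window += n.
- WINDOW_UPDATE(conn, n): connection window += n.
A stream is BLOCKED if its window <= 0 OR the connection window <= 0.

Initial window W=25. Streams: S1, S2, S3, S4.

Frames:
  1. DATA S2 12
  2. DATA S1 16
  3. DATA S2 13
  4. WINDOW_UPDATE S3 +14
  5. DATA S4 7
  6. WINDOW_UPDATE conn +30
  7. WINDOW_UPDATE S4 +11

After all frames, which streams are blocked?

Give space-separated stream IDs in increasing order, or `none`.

Answer: S2

Derivation:
Op 1: conn=13 S1=25 S2=13 S3=25 S4=25 blocked=[]
Op 2: conn=-3 S1=9 S2=13 S3=25 S4=25 blocked=[1, 2, 3, 4]
Op 3: conn=-16 S1=9 S2=0 S3=25 S4=25 blocked=[1, 2, 3, 4]
Op 4: conn=-16 S1=9 S2=0 S3=39 S4=25 blocked=[1, 2, 3, 4]
Op 5: conn=-23 S1=9 S2=0 S3=39 S4=18 blocked=[1, 2, 3, 4]
Op 6: conn=7 S1=9 S2=0 S3=39 S4=18 blocked=[2]
Op 7: conn=7 S1=9 S2=0 S3=39 S4=29 blocked=[2]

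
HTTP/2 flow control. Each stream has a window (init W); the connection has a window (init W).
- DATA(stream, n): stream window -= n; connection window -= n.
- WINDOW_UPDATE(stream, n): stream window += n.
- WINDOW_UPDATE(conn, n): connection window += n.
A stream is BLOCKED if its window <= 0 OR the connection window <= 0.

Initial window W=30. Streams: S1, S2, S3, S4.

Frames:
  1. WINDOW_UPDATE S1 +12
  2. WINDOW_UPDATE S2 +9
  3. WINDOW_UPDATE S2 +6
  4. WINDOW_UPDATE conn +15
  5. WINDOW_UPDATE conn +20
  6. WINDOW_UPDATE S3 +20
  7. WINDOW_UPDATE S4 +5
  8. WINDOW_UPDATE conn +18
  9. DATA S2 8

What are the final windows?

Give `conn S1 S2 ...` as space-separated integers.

Op 1: conn=30 S1=42 S2=30 S3=30 S4=30 blocked=[]
Op 2: conn=30 S1=42 S2=39 S3=30 S4=30 blocked=[]
Op 3: conn=30 S1=42 S2=45 S3=30 S4=30 blocked=[]
Op 4: conn=45 S1=42 S2=45 S3=30 S4=30 blocked=[]
Op 5: conn=65 S1=42 S2=45 S3=30 S4=30 blocked=[]
Op 6: conn=65 S1=42 S2=45 S3=50 S4=30 blocked=[]
Op 7: conn=65 S1=42 S2=45 S3=50 S4=35 blocked=[]
Op 8: conn=83 S1=42 S2=45 S3=50 S4=35 blocked=[]
Op 9: conn=75 S1=42 S2=37 S3=50 S4=35 blocked=[]

Answer: 75 42 37 50 35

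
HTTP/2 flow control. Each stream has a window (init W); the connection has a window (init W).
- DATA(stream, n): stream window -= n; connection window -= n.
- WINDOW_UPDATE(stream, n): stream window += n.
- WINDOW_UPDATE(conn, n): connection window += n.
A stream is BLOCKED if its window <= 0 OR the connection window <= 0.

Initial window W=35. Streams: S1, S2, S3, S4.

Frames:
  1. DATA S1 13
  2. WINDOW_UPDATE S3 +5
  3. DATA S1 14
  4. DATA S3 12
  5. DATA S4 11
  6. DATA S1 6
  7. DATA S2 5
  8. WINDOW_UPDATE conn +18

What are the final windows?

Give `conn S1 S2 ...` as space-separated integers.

Op 1: conn=22 S1=22 S2=35 S3=35 S4=35 blocked=[]
Op 2: conn=22 S1=22 S2=35 S3=40 S4=35 blocked=[]
Op 3: conn=8 S1=8 S2=35 S3=40 S4=35 blocked=[]
Op 4: conn=-4 S1=8 S2=35 S3=28 S4=35 blocked=[1, 2, 3, 4]
Op 5: conn=-15 S1=8 S2=35 S3=28 S4=24 blocked=[1, 2, 3, 4]
Op 6: conn=-21 S1=2 S2=35 S3=28 S4=24 blocked=[1, 2, 3, 4]
Op 7: conn=-26 S1=2 S2=30 S3=28 S4=24 blocked=[1, 2, 3, 4]
Op 8: conn=-8 S1=2 S2=30 S3=28 S4=24 blocked=[1, 2, 3, 4]

Answer: -8 2 30 28 24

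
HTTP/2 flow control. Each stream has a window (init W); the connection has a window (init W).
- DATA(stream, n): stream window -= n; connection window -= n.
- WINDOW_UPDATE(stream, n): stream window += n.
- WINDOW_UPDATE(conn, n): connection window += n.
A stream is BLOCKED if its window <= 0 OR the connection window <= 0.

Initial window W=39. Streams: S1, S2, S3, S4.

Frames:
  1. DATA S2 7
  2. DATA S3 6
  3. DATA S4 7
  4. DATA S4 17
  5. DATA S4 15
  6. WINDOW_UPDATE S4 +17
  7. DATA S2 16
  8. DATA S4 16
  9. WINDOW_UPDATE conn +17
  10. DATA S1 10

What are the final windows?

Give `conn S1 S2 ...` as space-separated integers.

Op 1: conn=32 S1=39 S2=32 S3=39 S4=39 blocked=[]
Op 2: conn=26 S1=39 S2=32 S3=33 S4=39 blocked=[]
Op 3: conn=19 S1=39 S2=32 S3=33 S4=32 blocked=[]
Op 4: conn=2 S1=39 S2=32 S3=33 S4=15 blocked=[]
Op 5: conn=-13 S1=39 S2=32 S3=33 S4=0 blocked=[1, 2, 3, 4]
Op 6: conn=-13 S1=39 S2=32 S3=33 S4=17 blocked=[1, 2, 3, 4]
Op 7: conn=-29 S1=39 S2=16 S3=33 S4=17 blocked=[1, 2, 3, 4]
Op 8: conn=-45 S1=39 S2=16 S3=33 S4=1 blocked=[1, 2, 3, 4]
Op 9: conn=-28 S1=39 S2=16 S3=33 S4=1 blocked=[1, 2, 3, 4]
Op 10: conn=-38 S1=29 S2=16 S3=33 S4=1 blocked=[1, 2, 3, 4]

Answer: -38 29 16 33 1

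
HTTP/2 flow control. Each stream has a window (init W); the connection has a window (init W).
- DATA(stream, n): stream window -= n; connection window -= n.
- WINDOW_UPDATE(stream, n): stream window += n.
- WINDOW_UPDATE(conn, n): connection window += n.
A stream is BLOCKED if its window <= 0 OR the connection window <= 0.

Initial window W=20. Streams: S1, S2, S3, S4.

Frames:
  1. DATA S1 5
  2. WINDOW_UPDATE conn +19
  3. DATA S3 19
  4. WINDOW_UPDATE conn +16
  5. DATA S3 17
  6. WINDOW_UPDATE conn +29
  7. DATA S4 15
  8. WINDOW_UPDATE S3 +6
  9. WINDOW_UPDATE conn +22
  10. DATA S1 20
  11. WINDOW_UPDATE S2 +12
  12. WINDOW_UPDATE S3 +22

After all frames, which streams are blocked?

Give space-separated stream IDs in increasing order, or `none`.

Op 1: conn=15 S1=15 S2=20 S3=20 S4=20 blocked=[]
Op 2: conn=34 S1=15 S2=20 S3=20 S4=20 blocked=[]
Op 3: conn=15 S1=15 S2=20 S3=1 S4=20 blocked=[]
Op 4: conn=31 S1=15 S2=20 S3=1 S4=20 blocked=[]
Op 5: conn=14 S1=15 S2=20 S3=-16 S4=20 blocked=[3]
Op 6: conn=43 S1=15 S2=20 S3=-16 S4=20 blocked=[3]
Op 7: conn=28 S1=15 S2=20 S3=-16 S4=5 blocked=[3]
Op 8: conn=28 S1=15 S2=20 S3=-10 S4=5 blocked=[3]
Op 9: conn=50 S1=15 S2=20 S3=-10 S4=5 blocked=[3]
Op 10: conn=30 S1=-5 S2=20 S3=-10 S4=5 blocked=[1, 3]
Op 11: conn=30 S1=-5 S2=32 S3=-10 S4=5 blocked=[1, 3]
Op 12: conn=30 S1=-5 S2=32 S3=12 S4=5 blocked=[1]

Answer: S1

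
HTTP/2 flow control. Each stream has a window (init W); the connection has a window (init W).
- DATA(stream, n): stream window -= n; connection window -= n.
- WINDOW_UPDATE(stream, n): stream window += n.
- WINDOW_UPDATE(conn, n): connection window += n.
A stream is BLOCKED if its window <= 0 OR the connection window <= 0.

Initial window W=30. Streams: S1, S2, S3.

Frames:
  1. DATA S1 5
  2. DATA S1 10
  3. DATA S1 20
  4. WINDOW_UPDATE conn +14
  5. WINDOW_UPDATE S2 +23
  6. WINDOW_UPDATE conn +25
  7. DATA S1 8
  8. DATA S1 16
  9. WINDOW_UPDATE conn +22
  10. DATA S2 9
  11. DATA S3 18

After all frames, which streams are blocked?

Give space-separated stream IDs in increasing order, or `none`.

Answer: S1

Derivation:
Op 1: conn=25 S1=25 S2=30 S3=30 blocked=[]
Op 2: conn=15 S1=15 S2=30 S3=30 blocked=[]
Op 3: conn=-5 S1=-5 S2=30 S3=30 blocked=[1, 2, 3]
Op 4: conn=9 S1=-5 S2=30 S3=30 blocked=[1]
Op 5: conn=9 S1=-5 S2=53 S3=30 blocked=[1]
Op 6: conn=34 S1=-5 S2=53 S3=30 blocked=[1]
Op 7: conn=26 S1=-13 S2=53 S3=30 blocked=[1]
Op 8: conn=10 S1=-29 S2=53 S3=30 blocked=[1]
Op 9: conn=32 S1=-29 S2=53 S3=30 blocked=[1]
Op 10: conn=23 S1=-29 S2=44 S3=30 blocked=[1]
Op 11: conn=5 S1=-29 S2=44 S3=12 blocked=[1]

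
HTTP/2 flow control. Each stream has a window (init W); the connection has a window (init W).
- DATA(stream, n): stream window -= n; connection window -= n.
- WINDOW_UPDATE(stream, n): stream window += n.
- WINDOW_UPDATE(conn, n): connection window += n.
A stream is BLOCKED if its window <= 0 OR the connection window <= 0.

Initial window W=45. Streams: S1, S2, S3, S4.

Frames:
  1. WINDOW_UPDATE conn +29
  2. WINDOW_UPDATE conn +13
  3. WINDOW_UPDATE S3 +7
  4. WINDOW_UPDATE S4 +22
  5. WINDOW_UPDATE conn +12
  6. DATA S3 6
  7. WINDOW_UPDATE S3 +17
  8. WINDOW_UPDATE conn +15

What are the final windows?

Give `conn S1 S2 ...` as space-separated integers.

Answer: 108 45 45 63 67

Derivation:
Op 1: conn=74 S1=45 S2=45 S3=45 S4=45 blocked=[]
Op 2: conn=87 S1=45 S2=45 S3=45 S4=45 blocked=[]
Op 3: conn=87 S1=45 S2=45 S3=52 S4=45 blocked=[]
Op 4: conn=87 S1=45 S2=45 S3=52 S4=67 blocked=[]
Op 5: conn=99 S1=45 S2=45 S3=52 S4=67 blocked=[]
Op 6: conn=93 S1=45 S2=45 S3=46 S4=67 blocked=[]
Op 7: conn=93 S1=45 S2=45 S3=63 S4=67 blocked=[]
Op 8: conn=108 S1=45 S2=45 S3=63 S4=67 blocked=[]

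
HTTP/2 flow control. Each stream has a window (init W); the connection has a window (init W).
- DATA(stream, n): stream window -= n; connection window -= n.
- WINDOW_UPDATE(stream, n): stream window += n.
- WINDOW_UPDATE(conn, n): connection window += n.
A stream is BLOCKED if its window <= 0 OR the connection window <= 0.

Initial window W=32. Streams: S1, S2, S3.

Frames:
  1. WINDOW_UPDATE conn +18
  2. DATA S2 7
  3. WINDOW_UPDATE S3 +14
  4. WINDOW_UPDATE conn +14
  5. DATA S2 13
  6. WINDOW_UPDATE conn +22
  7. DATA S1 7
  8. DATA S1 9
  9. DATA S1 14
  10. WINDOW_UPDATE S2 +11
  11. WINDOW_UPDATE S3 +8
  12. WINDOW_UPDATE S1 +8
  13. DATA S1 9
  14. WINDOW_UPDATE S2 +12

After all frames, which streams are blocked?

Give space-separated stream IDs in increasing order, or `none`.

Op 1: conn=50 S1=32 S2=32 S3=32 blocked=[]
Op 2: conn=43 S1=32 S2=25 S3=32 blocked=[]
Op 3: conn=43 S1=32 S2=25 S3=46 blocked=[]
Op 4: conn=57 S1=32 S2=25 S3=46 blocked=[]
Op 5: conn=44 S1=32 S2=12 S3=46 blocked=[]
Op 6: conn=66 S1=32 S2=12 S3=46 blocked=[]
Op 7: conn=59 S1=25 S2=12 S3=46 blocked=[]
Op 8: conn=50 S1=16 S2=12 S3=46 blocked=[]
Op 9: conn=36 S1=2 S2=12 S3=46 blocked=[]
Op 10: conn=36 S1=2 S2=23 S3=46 blocked=[]
Op 11: conn=36 S1=2 S2=23 S3=54 blocked=[]
Op 12: conn=36 S1=10 S2=23 S3=54 blocked=[]
Op 13: conn=27 S1=1 S2=23 S3=54 blocked=[]
Op 14: conn=27 S1=1 S2=35 S3=54 blocked=[]

Answer: none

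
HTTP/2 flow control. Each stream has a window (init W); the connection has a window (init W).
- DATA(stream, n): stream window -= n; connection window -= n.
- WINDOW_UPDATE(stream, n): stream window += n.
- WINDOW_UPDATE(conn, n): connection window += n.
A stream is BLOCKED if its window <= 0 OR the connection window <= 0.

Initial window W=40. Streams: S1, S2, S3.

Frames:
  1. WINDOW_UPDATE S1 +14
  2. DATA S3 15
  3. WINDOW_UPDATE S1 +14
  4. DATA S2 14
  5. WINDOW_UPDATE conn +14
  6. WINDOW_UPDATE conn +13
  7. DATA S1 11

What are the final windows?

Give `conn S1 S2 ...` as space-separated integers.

Op 1: conn=40 S1=54 S2=40 S3=40 blocked=[]
Op 2: conn=25 S1=54 S2=40 S3=25 blocked=[]
Op 3: conn=25 S1=68 S2=40 S3=25 blocked=[]
Op 4: conn=11 S1=68 S2=26 S3=25 blocked=[]
Op 5: conn=25 S1=68 S2=26 S3=25 blocked=[]
Op 6: conn=38 S1=68 S2=26 S3=25 blocked=[]
Op 7: conn=27 S1=57 S2=26 S3=25 blocked=[]

Answer: 27 57 26 25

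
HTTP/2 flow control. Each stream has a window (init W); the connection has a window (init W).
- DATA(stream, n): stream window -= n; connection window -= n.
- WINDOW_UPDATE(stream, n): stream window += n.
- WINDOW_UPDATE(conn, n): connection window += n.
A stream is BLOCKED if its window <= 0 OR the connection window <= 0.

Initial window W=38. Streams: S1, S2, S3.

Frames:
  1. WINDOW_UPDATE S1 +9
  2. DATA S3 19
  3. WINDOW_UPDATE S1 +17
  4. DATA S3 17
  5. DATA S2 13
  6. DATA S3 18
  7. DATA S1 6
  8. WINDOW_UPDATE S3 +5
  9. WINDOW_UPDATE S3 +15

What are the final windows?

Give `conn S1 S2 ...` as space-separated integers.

Answer: -35 58 25 4

Derivation:
Op 1: conn=38 S1=47 S2=38 S3=38 blocked=[]
Op 2: conn=19 S1=47 S2=38 S3=19 blocked=[]
Op 3: conn=19 S1=64 S2=38 S3=19 blocked=[]
Op 4: conn=2 S1=64 S2=38 S3=2 blocked=[]
Op 5: conn=-11 S1=64 S2=25 S3=2 blocked=[1, 2, 3]
Op 6: conn=-29 S1=64 S2=25 S3=-16 blocked=[1, 2, 3]
Op 7: conn=-35 S1=58 S2=25 S3=-16 blocked=[1, 2, 3]
Op 8: conn=-35 S1=58 S2=25 S3=-11 blocked=[1, 2, 3]
Op 9: conn=-35 S1=58 S2=25 S3=4 blocked=[1, 2, 3]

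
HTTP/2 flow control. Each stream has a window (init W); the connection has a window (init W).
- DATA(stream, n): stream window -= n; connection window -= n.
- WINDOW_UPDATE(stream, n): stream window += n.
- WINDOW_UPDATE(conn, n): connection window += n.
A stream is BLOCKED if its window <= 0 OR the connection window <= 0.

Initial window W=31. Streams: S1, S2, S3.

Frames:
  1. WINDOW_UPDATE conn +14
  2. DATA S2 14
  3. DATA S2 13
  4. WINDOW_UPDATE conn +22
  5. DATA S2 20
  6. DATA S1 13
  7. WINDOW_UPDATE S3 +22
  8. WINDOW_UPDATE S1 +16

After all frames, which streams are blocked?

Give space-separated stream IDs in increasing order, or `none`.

Answer: S2

Derivation:
Op 1: conn=45 S1=31 S2=31 S3=31 blocked=[]
Op 2: conn=31 S1=31 S2=17 S3=31 blocked=[]
Op 3: conn=18 S1=31 S2=4 S3=31 blocked=[]
Op 4: conn=40 S1=31 S2=4 S3=31 blocked=[]
Op 5: conn=20 S1=31 S2=-16 S3=31 blocked=[2]
Op 6: conn=7 S1=18 S2=-16 S3=31 blocked=[2]
Op 7: conn=7 S1=18 S2=-16 S3=53 blocked=[2]
Op 8: conn=7 S1=34 S2=-16 S3=53 blocked=[2]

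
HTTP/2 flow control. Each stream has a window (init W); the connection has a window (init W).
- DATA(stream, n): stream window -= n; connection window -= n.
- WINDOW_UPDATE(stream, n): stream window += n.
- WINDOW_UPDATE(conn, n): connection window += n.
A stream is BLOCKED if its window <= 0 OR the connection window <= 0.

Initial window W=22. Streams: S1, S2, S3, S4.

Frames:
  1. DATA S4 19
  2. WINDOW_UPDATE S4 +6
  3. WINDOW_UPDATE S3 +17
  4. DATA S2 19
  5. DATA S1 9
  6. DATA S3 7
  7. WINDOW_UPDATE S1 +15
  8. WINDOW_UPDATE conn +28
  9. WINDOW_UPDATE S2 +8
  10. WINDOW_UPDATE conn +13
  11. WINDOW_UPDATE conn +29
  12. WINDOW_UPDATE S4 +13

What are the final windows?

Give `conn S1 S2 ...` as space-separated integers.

Op 1: conn=3 S1=22 S2=22 S3=22 S4=3 blocked=[]
Op 2: conn=3 S1=22 S2=22 S3=22 S4=9 blocked=[]
Op 3: conn=3 S1=22 S2=22 S3=39 S4=9 blocked=[]
Op 4: conn=-16 S1=22 S2=3 S3=39 S4=9 blocked=[1, 2, 3, 4]
Op 5: conn=-25 S1=13 S2=3 S3=39 S4=9 blocked=[1, 2, 3, 4]
Op 6: conn=-32 S1=13 S2=3 S3=32 S4=9 blocked=[1, 2, 3, 4]
Op 7: conn=-32 S1=28 S2=3 S3=32 S4=9 blocked=[1, 2, 3, 4]
Op 8: conn=-4 S1=28 S2=3 S3=32 S4=9 blocked=[1, 2, 3, 4]
Op 9: conn=-4 S1=28 S2=11 S3=32 S4=9 blocked=[1, 2, 3, 4]
Op 10: conn=9 S1=28 S2=11 S3=32 S4=9 blocked=[]
Op 11: conn=38 S1=28 S2=11 S3=32 S4=9 blocked=[]
Op 12: conn=38 S1=28 S2=11 S3=32 S4=22 blocked=[]

Answer: 38 28 11 32 22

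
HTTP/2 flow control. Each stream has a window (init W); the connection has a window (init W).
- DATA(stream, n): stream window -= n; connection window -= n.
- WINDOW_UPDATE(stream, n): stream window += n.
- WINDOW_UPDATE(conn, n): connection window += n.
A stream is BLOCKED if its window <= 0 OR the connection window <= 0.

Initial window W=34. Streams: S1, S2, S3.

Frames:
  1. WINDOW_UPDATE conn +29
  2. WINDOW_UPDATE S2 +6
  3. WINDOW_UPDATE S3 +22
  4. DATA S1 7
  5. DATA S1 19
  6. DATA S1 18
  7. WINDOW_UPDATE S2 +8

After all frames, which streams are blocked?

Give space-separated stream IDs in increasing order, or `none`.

Answer: S1

Derivation:
Op 1: conn=63 S1=34 S2=34 S3=34 blocked=[]
Op 2: conn=63 S1=34 S2=40 S3=34 blocked=[]
Op 3: conn=63 S1=34 S2=40 S3=56 blocked=[]
Op 4: conn=56 S1=27 S2=40 S3=56 blocked=[]
Op 5: conn=37 S1=8 S2=40 S3=56 blocked=[]
Op 6: conn=19 S1=-10 S2=40 S3=56 blocked=[1]
Op 7: conn=19 S1=-10 S2=48 S3=56 blocked=[1]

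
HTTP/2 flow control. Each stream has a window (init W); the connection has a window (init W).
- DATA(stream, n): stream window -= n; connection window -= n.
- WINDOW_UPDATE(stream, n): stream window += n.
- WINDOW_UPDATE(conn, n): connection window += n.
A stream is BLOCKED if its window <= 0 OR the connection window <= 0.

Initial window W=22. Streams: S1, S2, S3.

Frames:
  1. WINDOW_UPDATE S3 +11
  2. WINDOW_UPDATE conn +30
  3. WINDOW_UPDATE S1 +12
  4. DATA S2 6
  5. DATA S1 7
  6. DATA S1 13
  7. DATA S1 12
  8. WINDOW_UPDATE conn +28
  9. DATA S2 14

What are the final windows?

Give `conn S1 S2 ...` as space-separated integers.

Op 1: conn=22 S1=22 S2=22 S3=33 blocked=[]
Op 2: conn=52 S1=22 S2=22 S3=33 blocked=[]
Op 3: conn=52 S1=34 S2=22 S3=33 blocked=[]
Op 4: conn=46 S1=34 S2=16 S3=33 blocked=[]
Op 5: conn=39 S1=27 S2=16 S3=33 blocked=[]
Op 6: conn=26 S1=14 S2=16 S3=33 blocked=[]
Op 7: conn=14 S1=2 S2=16 S3=33 blocked=[]
Op 8: conn=42 S1=2 S2=16 S3=33 blocked=[]
Op 9: conn=28 S1=2 S2=2 S3=33 blocked=[]

Answer: 28 2 2 33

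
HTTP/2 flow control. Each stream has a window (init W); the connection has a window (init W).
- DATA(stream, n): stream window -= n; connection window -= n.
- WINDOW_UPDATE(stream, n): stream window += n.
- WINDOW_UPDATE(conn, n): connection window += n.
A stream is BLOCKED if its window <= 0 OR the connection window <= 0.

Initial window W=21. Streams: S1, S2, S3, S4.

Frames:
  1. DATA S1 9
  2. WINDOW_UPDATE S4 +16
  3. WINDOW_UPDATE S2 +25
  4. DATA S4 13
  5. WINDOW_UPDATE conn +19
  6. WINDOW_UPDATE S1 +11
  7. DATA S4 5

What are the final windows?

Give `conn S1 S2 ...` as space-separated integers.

Op 1: conn=12 S1=12 S2=21 S3=21 S4=21 blocked=[]
Op 2: conn=12 S1=12 S2=21 S3=21 S4=37 blocked=[]
Op 3: conn=12 S1=12 S2=46 S3=21 S4=37 blocked=[]
Op 4: conn=-1 S1=12 S2=46 S3=21 S4=24 blocked=[1, 2, 3, 4]
Op 5: conn=18 S1=12 S2=46 S3=21 S4=24 blocked=[]
Op 6: conn=18 S1=23 S2=46 S3=21 S4=24 blocked=[]
Op 7: conn=13 S1=23 S2=46 S3=21 S4=19 blocked=[]

Answer: 13 23 46 21 19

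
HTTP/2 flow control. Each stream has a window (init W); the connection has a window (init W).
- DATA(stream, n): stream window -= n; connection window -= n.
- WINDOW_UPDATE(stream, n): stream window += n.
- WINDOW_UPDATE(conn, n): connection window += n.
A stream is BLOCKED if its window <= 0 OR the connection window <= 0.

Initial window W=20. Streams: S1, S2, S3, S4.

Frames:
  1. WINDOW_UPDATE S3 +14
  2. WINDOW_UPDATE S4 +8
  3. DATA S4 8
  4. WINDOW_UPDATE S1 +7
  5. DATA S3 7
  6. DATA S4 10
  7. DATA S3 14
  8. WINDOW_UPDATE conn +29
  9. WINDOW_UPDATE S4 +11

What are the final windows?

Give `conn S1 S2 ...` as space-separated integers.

Answer: 10 27 20 13 21

Derivation:
Op 1: conn=20 S1=20 S2=20 S3=34 S4=20 blocked=[]
Op 2: conn=20 S1=20 S2=20 S3=34 S4=28 blocked=[]
Op 3: conn=12 S1=20 S2=20 S3=34 S4=20 blocked=[]
Op 4: conn=12 S1=27 S2=20 S3=34 S4=20 blocked=[]
Op 5: conn=5 S1=27 S2=20 S3=27 S4=20 blocked=[]
Op 6: conn=-5 S1=27 S2=20 S3=27 S4=10 blocked=[1, 2, 3, 4]
Op 7: conn=-19 S1=27 S2=20 S3=13 S4=10 blocked=[1, 2, 3, 4]
Op 8: conn=10 S1=27 S2=20 S3=13 S4=10 blocked=[]
Op 9: conn=10 S1=27 S2=20 S3=13 S4=21 blocked=[]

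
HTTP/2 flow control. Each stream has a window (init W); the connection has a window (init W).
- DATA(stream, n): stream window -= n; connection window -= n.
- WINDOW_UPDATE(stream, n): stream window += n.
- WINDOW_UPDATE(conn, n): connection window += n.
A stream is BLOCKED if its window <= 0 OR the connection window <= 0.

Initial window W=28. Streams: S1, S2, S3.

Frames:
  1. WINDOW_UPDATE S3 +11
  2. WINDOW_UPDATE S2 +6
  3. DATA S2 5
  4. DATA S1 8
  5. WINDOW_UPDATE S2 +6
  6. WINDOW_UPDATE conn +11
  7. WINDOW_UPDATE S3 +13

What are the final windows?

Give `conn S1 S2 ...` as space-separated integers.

Op 1: conn=28 S1=28 S2=28 S3=39 blocked=[]
Op 2: conn=28 S1=28 S2=34 S3=39 blocked=[]
Op 3: conn=23 S1=28 S2=29 S3=39 blocked=[]
Op 4: conn=15 S1=20 S2=29 S3=39 blocked=[]
Op 5: conn=15 S1=20 S2=35 S3=39 blocked=[]
Op 6: conn=26 S1=20 S2=35 S3=39 blocked=[]
Op 7: conn=26 S1=20 S2=35 S3=52 blocked=[]

Answer: 26 20 35 52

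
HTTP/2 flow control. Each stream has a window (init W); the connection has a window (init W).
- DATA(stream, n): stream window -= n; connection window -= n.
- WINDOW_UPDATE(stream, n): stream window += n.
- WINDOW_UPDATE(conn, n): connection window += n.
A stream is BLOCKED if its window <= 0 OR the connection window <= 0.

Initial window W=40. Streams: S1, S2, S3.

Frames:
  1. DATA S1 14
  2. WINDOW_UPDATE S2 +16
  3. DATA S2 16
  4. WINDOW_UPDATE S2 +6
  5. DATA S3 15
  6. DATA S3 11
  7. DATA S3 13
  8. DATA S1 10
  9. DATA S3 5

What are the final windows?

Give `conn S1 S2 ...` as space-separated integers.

Answer: -44 16 46 -4

Derivation:
Op 1: conn=26 S1=26 S2=40 S3=40 blocked=[]
Op 2: conn=26 S1=26 S2=56 S3=40 blocked=[]
Op 3: conn=10 S1=26 S2=40 S3=40 blocked=[]
Op 4: conn=10 S1=26 S2=46 S3=40 blocked=[]
Op 5: conn=-5 S1=26 S2=46 S3=25 blocked=[1, 2, 3]
Op 6: conn=-16 S1=26 S2=46 S3=14 blocked=[1, 2, 3]
Op 7: conn=-29 S1=26 S2=46 S3=1 blocked=[1, 2, 3]
Op 8: conn=-39 S1=16 S2=46 S3=1 blocked=[1, 2, 3]
Op 9: conn=-44 S1=16 S2=46 S3=-4 blocked=[1, 2, 3]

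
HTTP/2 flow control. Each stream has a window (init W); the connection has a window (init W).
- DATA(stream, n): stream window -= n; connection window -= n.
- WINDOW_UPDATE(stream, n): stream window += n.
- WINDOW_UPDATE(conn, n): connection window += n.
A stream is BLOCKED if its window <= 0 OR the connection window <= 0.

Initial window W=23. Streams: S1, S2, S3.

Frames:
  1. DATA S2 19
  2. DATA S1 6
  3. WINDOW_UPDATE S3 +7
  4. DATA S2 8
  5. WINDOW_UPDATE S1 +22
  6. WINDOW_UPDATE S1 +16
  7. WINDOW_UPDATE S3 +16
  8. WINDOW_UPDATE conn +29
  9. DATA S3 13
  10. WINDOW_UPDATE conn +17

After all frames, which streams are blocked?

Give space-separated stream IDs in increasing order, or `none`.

Op 1: conn=4 S1=23 S2=4 S3=23 blocked=[]
Op 2: conn=-2 S1=17 S2=4 S3=23 blocked=[1, 2, 3]
Op 3: conn=-2 S1=17 S2=4 S3=30 blocked=[1, 2, 3]
Op 4: conn=-10 S1=17 S2=-4 S3=30 blocked=[1, 2, 3]
Op 5: conn=-10 S1=39 S2=-4 S3=30 blocked=[1, 2, 3]
Op 6: conn=-10 S1=55 S2=-4 S3=30 blocked=[1, 2, 3]
Op 7: conn=-10 S1=55 S2=-4 S3=46 blocked=[1, 2, 3]
Op 8: conn=19 S1=55 S2=-4 S3=46 blocked=[2]
Op 9: conn=6 S1=55 S2=-4 S3=33 blocked=[2]
Op 10: conn=23 S1=55 S2=-4 S3=33 blocked=[2]

Answer: S2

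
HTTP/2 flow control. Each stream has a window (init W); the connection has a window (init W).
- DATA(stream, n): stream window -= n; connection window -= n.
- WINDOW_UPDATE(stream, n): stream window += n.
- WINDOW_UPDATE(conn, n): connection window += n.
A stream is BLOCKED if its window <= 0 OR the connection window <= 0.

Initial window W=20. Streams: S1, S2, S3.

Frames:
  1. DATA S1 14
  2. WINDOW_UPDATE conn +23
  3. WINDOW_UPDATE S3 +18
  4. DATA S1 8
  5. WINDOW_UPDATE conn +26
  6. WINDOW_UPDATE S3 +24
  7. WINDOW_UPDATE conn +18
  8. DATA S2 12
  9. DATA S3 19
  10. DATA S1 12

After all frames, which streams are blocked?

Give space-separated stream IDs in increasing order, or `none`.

Answer: S1

Derivation:
Op 1: conn=6 S1=6 S2=20 S3=20 blocked=[]
Op 2: conn=29 S1=6 S2=20 S3=20 blocked=[]
Op 3: conn=29 S1=6 S2=20 S3=38 blocked=[]
Op 4: conn=21 S1=-2 S2=20 S3=38 blocked=[1]
Op 5: conn=47 S1=-2 S2=20 S3=38 blocked=[1]
Op 6: conn=47 S1=-2 S2=20 S3=62 blocked=[1]
Op 7: conn=65 S1=-2 S2=20 S3=62 blocked=[1]
Op 8: conn=53 S1=-2 S2=8 S3=62 blocked=[1]
Op 9: conn=34 S1=-2 S2=8 S3=43 blocked=[1]
Op 10: conn=22 S1=-14 S2=8 S3=43 blocked=[1]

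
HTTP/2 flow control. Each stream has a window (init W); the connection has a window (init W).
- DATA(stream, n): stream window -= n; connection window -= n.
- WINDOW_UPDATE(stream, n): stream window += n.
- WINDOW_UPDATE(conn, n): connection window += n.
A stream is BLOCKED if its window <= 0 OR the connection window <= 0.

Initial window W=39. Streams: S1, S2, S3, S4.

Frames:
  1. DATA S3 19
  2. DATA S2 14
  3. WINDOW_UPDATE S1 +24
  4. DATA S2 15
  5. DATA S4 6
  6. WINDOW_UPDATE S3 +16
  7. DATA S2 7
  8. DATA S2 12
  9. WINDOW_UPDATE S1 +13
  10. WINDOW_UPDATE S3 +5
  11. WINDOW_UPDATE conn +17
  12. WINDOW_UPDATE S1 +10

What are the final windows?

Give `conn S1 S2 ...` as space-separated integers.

Answer: -17 86 -9 41 33

Derivation:
Op 1: conn=20 S1=39 S2=39 S3=20 S4=39 blocked=[]
Op 2: conn=6 S1=39 S2=25 S3=20 S4=39 blocked=[]
Op 3: conn=6 S1=63 S2=25 S3=20 S4=39 blocked=[]
Op 4: conn=-9 S1=63 S2=10 S3=20 S4=39 blocked=[1, 2, 3, 4]
Op 5: conn=-15 S1=63 S2=10 S3=20 S4=33 blocked=[1, 2, 3, 4]
Op 6: conn=-15 S1=63 S2=10 S3=36 S4=33 blocked=[1, 2, 3, 4]
Op 7: conn=-22 S1=63 S2=3 S3=36 S4=33 blocked=[1, 2, 3, 4]
Op 8: conn=-34 S1=63 S2=-9 S3=36 S4=33 blocked=[1, 2, 3, 4]
Op 9: conn=-34 S1=76 S2=-9 S3=36 S4=33 blocked=[1, 2, 3, 4]
Op 10: conn=-34 S1=76 S2=-9 S3=41 S4=33 blocked=[1, 2, 3, 4]
Op 11: conn=-17 S1=76 S2=-9 S3=41 S4=33 blocked=[1, 2, 3, 4]
Op 12: conn=-17 S1=86 S2=-9 S3=41 S4=33 blocked=[1, 2, 3, 4]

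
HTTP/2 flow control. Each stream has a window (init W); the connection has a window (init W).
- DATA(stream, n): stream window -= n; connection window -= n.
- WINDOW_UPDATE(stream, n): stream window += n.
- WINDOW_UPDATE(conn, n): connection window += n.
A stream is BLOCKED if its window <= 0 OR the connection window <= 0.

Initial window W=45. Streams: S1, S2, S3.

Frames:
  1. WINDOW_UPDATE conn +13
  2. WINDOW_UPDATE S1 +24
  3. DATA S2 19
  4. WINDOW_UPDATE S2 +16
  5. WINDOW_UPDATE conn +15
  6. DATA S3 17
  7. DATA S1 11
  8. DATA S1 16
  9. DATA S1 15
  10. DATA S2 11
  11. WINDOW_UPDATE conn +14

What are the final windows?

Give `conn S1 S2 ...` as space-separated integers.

Op 1: conn=58 S1=45 S2=45 S3=45 blocked=[]
Op 2: conn=58 S1=69 S2=45 S3=45 blocked=[]
Op 3: conn=39 S1=69 S2=26 S3=45 blocked=[]
Op 4: conn=39 S1=69 S2=42 S3=45 blocked=[]
Op 5: conn=54 S1=69 S2=42 S3=45 blocked=[]
Op 6: conn=37 S1=69 S2=42 S3=28 blocked=[]
Op 7: conn=26 S1=58 S2=42 S3=28 blocked=[]
Op 8: conn=10 S1=42 S2=42 S3=28 blocked=[]
Op 9: conn=-5 S1=27 S2=42 S3=28 blocked=[1, 2, 3]
Op 10: conn=-16 S1=27 S2=31 S3=28 blocked=[1, 2, 3]
Op 11: conn=-2 S1=27 S2=31 S3=28 blocked=[1, 2, 3]

Answer: -2 27 31 28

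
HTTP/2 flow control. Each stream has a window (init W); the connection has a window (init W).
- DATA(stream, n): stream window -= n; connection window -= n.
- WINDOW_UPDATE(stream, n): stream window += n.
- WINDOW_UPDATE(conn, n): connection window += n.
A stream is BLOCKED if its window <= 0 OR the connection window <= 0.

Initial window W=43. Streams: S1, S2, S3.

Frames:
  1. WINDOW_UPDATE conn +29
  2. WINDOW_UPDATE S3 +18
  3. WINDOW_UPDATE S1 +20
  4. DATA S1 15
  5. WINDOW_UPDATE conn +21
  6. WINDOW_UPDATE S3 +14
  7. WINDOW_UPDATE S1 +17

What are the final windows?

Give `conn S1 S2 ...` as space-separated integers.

Op 1: conn=72 S1=43 S2=43 S3=43 blocked=[]
Op 2: conn=72 S1=43 S2=43 S3=61 blocked=[]
Op 3: conn=72 S1=63 S2=43 S3=61 blocked=[]
Op 4: conn=57 S1=48 S2=43 S3=61 blocked=[]
Op 5: conn=78 S1=48 S2=43 S3=61 blocked=[]
Op 6: conn=78 S1=48 S2=43 S3=75 blocked=[]
Op 7: conn=78 S1=65 S2=43 S3=75 blocked=[]

Answer: 78 65 43 75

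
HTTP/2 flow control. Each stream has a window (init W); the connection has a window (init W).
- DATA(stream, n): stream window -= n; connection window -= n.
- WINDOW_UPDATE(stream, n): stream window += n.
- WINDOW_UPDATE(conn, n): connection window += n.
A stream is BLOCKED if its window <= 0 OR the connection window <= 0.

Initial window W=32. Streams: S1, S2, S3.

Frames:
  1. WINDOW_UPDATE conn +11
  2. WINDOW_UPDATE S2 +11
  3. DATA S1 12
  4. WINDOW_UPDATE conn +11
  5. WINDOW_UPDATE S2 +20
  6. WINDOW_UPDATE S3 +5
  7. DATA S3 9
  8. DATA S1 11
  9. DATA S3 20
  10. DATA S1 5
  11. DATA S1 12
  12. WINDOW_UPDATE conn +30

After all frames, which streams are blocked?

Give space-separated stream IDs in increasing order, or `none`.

Answer: S1

Derivation:
Op 1: conn=43 S1=32 S2=32 S3=32 blocked=[]
Op 2: conn=43 S1=32 S2=43 S3=32 blocked=[]
Op 3: conn=31 S1=20 S2=43 S3=32 blocked=[]
Op 4: conn=42 S1=20 S2=43 S3=32 blocked=[]
Op 5: conn=42 S1=20 S2=63 S3=32 blocked=[]
Op 6: conn=42 S1=20 S2=63 S3=37 blocked=[]
Op 7: conn=33 S1=20 S2=63 S3=28 blocked=[]
Op 8: conn=22 S1=9 S2=63 S3=28 blocked=[]
Op 9: conn=2 S1=9 S2=63 S3=8 blocked=[]
Op 10: conn=-3 S1=4 S2=63 S3=8 blocked=[1, 2, 3]
Op 11: conn=-15 S1=-8 S2=63 S3=8 blocked=[1, 2, 3]
Op 12: conn=15 S1=-8 S2=63 S3=8 blocked=[1]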